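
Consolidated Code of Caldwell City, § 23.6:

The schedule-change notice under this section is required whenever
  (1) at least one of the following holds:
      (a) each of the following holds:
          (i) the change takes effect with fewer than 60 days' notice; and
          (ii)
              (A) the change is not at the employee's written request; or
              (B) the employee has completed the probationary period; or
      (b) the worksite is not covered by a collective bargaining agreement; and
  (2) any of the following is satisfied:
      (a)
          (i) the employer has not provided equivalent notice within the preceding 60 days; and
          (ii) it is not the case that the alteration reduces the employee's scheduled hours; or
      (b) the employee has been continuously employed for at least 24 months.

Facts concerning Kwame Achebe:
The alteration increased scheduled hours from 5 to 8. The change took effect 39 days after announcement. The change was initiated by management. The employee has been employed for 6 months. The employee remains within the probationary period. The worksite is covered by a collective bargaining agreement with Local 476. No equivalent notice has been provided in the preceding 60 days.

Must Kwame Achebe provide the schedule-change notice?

(i) < 60 days' notice — met.
(A) not employee-requested — met.
(B) past probation — not satisfied.
(ii): T OR F → true.
So (a) is satisfied (T AND T).
(b) no CBA — not satisfied.
(1): T OR F → true.
(i) no recent notice — met.
(ii) not (hours reduced) — met.
(a): T AND T → true.
(b) tenure ≥ 24 mo. — not met.
(2) = T OR F = true.
Overall: T AND T → true.

Yes — required.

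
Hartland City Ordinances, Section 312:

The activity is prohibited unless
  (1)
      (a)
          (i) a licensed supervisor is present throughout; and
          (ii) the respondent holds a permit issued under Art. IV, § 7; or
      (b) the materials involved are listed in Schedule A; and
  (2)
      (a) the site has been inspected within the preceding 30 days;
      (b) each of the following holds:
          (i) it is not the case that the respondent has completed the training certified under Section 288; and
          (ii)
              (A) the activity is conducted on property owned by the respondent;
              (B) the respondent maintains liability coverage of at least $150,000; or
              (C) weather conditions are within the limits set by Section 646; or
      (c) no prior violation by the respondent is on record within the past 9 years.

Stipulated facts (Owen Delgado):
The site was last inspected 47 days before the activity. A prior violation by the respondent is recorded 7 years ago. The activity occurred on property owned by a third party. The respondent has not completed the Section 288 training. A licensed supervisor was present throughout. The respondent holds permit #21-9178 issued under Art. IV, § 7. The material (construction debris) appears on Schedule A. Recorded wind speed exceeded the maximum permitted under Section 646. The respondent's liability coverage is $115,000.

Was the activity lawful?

No — unlawful.

(i) supervisor present — met.
(ii) holds permit — satisfied.
(a): T AND T → true.
(b) Schedule A material — met.
(1) = T OR T = true.
(a) site inspected — not met.
(i) not (training certified) — met.
(A) own property — not met.
(B) coverage ≥ $150,000 — not satisfied.
(C) weather ok — not satisfied.
(ii) = F OR F OR F = false.
(b) = T AND F = false.
(c) no prior violation — not satisfied.
(2): F OR F OR F → false.
Overall = T AND F = false.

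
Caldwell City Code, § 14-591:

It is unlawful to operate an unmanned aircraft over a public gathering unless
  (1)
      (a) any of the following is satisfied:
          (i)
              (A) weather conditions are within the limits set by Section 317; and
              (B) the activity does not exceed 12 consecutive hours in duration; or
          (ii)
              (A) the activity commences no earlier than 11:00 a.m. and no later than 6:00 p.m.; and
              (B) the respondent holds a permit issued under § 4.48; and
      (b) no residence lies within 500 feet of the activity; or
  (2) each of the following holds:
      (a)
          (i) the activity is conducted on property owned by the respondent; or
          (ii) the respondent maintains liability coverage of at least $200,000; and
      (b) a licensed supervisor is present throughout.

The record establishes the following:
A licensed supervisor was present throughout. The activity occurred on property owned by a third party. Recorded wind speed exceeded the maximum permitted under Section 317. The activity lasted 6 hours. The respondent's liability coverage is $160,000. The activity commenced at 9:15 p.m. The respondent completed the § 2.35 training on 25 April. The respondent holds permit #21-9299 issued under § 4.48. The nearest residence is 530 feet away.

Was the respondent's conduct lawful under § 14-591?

No — unlawful.

(A) weather ok — not met.
(B) ≤ 12 hrs duration — holds.
(i): F AND T → false.
(A) start within hours — fails.
(B) holds permit — satisfied.
So (ii) is not satisfied (F AND T).
(a): F OR F → false.
(b) no residence in 500 ft — satisfied.
(1): F AND T → false.
(i) own property — not met.
(ii) coverage ≥ $200,000 — not satisfied.
So (a) is not satisfied (F OR F).
(b) supervisor present — met.
(2) = F AND T = false.
Overall = F OR F = false.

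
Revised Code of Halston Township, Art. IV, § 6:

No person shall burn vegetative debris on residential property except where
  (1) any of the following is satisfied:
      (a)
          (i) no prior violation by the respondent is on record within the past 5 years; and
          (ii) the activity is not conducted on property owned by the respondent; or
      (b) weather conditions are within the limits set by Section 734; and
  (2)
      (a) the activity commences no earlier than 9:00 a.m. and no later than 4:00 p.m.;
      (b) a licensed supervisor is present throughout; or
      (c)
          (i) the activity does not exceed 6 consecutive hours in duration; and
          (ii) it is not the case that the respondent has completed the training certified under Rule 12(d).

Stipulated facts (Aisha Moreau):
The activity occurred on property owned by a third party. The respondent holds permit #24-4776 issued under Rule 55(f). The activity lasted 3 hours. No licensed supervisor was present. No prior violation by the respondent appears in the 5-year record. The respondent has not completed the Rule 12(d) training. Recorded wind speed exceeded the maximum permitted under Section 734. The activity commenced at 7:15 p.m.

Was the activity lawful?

(i) no prior violation — met.
(ii) not (own property) — met.
So (a) is satisfied (T AND T).
(b) weather ok — fails.
(1) = T OR F = true.
(a) start within hours — not met.
(b) supervisor present — not satisfied.
(i) ≤ 6 hrs duration — satisfied.
(ii) not (training certified) — holds.
So (c) is satisfied (T AND T).
(2) = F OR F OR T = true.
So Overall is satisfied (T AND T).

Yes — lawful.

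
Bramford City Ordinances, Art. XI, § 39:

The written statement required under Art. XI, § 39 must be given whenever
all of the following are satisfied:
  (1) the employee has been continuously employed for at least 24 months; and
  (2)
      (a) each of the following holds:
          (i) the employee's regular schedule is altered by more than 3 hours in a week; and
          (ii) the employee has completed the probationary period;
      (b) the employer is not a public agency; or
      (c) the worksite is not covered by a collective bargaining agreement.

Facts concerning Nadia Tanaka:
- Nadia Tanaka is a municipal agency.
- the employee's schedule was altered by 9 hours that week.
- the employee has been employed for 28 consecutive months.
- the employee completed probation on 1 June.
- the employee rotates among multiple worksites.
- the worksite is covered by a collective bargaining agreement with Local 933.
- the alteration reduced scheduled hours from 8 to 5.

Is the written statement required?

(1) tenure ≥ 24 mo. — holds.
(i) schedule shift > 3h — holds.
(ii) past probation — holds.
So (a) is satisfied (T AND T).
(b) not (public agency) — not satisfied.
(c) no CBA — not satisfied.
(2) = T OR F OR F = true.
Overall = T AND T = true.

Yes — required.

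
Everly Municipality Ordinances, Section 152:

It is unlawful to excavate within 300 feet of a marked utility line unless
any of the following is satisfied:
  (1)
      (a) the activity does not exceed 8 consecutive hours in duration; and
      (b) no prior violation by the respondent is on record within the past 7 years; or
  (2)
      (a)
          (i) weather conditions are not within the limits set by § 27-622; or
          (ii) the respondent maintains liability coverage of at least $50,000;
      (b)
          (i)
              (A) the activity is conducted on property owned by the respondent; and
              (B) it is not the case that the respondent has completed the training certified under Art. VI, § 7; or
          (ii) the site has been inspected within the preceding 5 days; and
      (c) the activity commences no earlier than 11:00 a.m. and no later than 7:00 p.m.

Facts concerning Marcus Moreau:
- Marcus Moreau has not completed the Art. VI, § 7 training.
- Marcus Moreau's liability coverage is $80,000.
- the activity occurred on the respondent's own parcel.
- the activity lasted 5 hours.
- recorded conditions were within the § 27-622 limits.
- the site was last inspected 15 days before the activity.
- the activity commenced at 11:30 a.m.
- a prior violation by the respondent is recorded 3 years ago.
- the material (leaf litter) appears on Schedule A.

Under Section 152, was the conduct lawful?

(a) ≤ 8 hrs duration — satisfied.
(b) no prior violation — not satisfied.
So (1) is not satisfied (T AND F).
(i) not (weather ok) — fails.
(ii) coverage ≥ $50,000 — satisfied.
So (a) is satisfied (F OR T).
(A) own property — holds.
(B) not (training certified) — met.
So (i) is satisfied (T AND T).
(ii) site inspected — fails.
So (b) is satisfied (T OR F).
(c) start within hours — met.
(2) = T AND T AND T = true.
So Overall is satisfied (F OR T).

Yes — lawful.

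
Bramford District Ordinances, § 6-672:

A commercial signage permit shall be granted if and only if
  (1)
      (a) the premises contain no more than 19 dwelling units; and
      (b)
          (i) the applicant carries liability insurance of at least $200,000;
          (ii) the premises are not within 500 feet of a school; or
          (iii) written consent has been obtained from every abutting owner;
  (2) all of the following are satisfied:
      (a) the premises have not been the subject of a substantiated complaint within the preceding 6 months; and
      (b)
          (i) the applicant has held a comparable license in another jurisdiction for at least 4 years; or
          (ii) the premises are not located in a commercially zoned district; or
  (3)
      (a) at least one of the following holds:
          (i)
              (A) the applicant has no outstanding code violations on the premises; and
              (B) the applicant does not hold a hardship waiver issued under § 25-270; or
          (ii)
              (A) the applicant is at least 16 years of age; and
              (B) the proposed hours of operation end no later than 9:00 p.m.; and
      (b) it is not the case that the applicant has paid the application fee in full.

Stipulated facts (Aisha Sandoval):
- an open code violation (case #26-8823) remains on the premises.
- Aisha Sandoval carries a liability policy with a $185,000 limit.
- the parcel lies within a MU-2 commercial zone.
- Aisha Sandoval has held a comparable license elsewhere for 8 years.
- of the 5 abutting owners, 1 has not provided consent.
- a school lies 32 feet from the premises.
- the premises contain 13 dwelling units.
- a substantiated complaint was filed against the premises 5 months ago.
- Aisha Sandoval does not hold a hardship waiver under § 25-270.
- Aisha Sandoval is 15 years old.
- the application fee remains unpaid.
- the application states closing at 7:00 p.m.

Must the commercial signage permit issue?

No — denied.

(a) ≤ 19 units — met.
(i) insurance ≥ $200,000 — not satisfied.
(ii) ≥500 ft from school — not satisfied.
(iii) all abutters consent — not met.
(b): F OR F OR F → false.
(1): T AND F → false.
(a) no complaint in 6 mo. — not met.
(i) prior license ≥ 4 yr — met.
(ii) not (commercially zoned) — fails.
So (b) is satisfied (T OR F).
(2): F AND T → false.
(A) no code violations — not satisfied.
(B) not (hardship waiver) — satisfied.
(i) = F AND T = false.
(A) age ≥ 16 — fails.
(B) closes by 9 p.m. — met.
(ii) = F AND T = false.
(a) = F OR F = false.
(b) not (fee paid) — satisfied.
So (3) is not satisfied (F AND T).
Overall = F OR F OR F = false.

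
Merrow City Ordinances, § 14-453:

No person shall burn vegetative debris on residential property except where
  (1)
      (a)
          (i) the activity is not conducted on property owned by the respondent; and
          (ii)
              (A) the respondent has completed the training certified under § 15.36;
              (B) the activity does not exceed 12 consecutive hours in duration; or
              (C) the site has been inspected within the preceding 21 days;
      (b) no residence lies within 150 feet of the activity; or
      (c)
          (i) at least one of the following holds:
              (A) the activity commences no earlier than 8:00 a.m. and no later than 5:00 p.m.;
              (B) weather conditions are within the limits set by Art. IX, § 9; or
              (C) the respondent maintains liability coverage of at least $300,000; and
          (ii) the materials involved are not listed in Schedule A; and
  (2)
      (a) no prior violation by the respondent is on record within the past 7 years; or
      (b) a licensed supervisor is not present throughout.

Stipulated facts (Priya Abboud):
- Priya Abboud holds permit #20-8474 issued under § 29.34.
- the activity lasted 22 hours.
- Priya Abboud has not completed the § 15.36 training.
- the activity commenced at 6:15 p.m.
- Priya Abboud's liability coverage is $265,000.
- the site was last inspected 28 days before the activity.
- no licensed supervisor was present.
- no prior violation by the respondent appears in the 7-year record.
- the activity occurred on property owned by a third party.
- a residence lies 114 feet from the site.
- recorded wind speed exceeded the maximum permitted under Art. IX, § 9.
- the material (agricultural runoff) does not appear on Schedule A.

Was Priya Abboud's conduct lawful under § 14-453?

(i) not (own property) — met.
(A) training certified — fails.
(B) ≤ 12 hrs duration — not met.
(C) site inspected — not satisfied.
So (ii) is not satisfied (F OR F OR F).
So (a) is not satisfied (T AND F).
(b) no residence in 150 ft — not met.
(A) start within hours — fails.
(B) weather ok — fails.
(C) coverage ≥ $300,000 — fails.
(i) = F OR F OR F = false.
(ii) not (Schedule A material) — holds.
(c): F AND T → false.
(1) = F OR F OR F = false.
(a) no prior violation — holds.
(b) not (supervisor present) — holds.
(2): T OR T → true.
Overall = F AND T = false.

No — unlawful.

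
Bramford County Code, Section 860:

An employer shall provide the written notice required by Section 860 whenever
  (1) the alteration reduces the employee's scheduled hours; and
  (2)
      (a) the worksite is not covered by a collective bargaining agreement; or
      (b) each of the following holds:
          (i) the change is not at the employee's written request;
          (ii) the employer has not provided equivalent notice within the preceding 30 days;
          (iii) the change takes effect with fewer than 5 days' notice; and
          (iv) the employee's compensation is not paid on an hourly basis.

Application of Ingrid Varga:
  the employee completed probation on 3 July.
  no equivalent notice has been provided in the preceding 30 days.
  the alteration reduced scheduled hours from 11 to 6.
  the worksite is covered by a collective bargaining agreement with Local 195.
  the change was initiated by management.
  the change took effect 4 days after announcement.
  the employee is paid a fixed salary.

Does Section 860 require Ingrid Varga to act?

(1) hours reduced — holds.
(a) no CBA — not satisfied.
(i) not employee-requested — met.
(ii) no recent notice — satisfied.
(iii) < 5 days' notice — satisfied.
(iv) not (hourly-paid) — satisfied.
(b): T AND T AND T AND T → true.
(2) = F OR T = true.
Overall = T AND T = true.

Yes — required.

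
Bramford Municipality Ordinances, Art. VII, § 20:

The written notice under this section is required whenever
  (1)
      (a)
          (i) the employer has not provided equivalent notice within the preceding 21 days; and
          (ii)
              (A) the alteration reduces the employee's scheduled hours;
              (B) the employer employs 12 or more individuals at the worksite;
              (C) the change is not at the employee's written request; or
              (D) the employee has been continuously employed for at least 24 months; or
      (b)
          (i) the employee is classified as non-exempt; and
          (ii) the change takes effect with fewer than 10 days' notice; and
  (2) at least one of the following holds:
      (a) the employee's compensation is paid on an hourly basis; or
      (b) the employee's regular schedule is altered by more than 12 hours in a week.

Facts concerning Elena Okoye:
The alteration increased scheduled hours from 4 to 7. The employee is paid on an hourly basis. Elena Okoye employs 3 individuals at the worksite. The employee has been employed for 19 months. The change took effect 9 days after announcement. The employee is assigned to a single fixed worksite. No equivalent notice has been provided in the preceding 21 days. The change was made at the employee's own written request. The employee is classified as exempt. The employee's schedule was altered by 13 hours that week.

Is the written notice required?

No — not required.

(i) no recent notice — satisfied.
(A) hours reduced — not met.
(B) ≥ 12 at site — not met.
(C) not employee-requested — not met.
(D) tenure ≥ 24 mo. — not met.
(ii) = F OR F OR F OR F = false.
So (a) is not satisfied (T AND F).
(i) non-exempt — not met.
(ii) < 10 days' notice — holds.
(b) = F AND T = false.
(1): F OR F → false.
(a) hourly-paid — holds.
(b) schedule shift > 12h — satisfied.
(2) = T OR T = true.
Overall = F AND T = false.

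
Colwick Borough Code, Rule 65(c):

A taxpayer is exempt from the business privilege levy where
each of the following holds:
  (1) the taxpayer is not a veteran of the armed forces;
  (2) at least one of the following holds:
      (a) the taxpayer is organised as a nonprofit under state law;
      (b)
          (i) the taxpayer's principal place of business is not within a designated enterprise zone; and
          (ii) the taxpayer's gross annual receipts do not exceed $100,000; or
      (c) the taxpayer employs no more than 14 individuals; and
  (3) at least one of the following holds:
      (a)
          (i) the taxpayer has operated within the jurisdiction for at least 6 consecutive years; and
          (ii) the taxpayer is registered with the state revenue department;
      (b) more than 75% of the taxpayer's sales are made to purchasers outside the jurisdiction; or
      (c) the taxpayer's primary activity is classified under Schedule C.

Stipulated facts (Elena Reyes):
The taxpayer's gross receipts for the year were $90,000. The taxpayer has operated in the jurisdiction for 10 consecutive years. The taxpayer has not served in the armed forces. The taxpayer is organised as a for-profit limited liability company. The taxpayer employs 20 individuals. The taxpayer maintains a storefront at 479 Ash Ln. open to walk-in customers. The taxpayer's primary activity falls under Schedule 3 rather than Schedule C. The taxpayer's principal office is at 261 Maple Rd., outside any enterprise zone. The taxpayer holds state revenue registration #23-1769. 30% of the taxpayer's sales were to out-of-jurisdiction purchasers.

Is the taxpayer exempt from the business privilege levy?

(1) not (veteran) — holds.
(a) nonprofit — fails.
(i) not (in enterprise zone) — satisfied.
(ii) receipts ≤ $100,000 — met.
So (b) is satisfied (T AND T).
(c) ≤ 14 employees — fails.
(2): F OR T OR F → true.
(i) ≥ 6 yrs in jurisdiction — satisfied.
(ii) state-registered — holds.
(a) = T AND T = true.
(b) >75% out-of-jur. sales — fails.
(c) Schedule C activity — not met.
(3) = T OR F OR F = true.
Overall = T AND T AND T = true.

Yes — exempt.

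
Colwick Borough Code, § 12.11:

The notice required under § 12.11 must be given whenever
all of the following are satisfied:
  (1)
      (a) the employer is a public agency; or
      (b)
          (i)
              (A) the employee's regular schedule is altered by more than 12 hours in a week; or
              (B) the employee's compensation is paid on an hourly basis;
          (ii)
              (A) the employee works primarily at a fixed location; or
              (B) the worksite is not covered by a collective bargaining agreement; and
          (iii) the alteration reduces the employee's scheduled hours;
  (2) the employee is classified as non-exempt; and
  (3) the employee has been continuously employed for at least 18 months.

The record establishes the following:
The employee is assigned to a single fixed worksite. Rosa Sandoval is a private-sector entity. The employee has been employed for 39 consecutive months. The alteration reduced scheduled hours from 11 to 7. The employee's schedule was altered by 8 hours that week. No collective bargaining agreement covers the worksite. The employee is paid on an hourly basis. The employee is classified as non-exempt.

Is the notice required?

Yes — required.

(a) public agency — not satisfied.
(A) schedule shift > 12h — not met.
(B) hourly-paid — holds.
(i) = F OR T = true.
(A) fixed location — holds.
(B) no CBA — satisfied.
(ii): T OR T → true.
(iii) hours reduced — met.
So (b) is satisfied (T AND T AND T).
(1) = F OR T = true.
(2) non-exempt — satisfied.
(3) tenure ≥ 18 mo. — holds.
Overall = T AND T AND T = true.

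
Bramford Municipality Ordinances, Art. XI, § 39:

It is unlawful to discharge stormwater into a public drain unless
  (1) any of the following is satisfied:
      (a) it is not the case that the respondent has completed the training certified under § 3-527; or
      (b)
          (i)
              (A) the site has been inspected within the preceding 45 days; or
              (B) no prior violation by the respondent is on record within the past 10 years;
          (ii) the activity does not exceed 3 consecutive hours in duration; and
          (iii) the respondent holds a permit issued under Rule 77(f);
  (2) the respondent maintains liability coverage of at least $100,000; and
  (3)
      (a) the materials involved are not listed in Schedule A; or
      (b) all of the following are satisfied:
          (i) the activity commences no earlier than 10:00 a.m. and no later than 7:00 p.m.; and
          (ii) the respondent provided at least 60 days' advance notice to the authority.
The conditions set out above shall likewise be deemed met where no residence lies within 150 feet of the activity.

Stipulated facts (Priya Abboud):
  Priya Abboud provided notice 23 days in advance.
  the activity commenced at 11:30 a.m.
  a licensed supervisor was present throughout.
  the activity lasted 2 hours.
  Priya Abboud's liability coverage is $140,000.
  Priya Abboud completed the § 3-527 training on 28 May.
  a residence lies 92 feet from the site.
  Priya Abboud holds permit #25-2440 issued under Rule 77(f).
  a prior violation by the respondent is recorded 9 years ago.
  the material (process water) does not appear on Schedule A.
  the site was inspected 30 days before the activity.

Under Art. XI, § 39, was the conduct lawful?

Yes — lawful.

(a) not (training certified) — fails.
(A) site inspected — holds.
(B) no prior violation — not satisfied.
(i): T OR F → true.
(ii) ≤ 3 hrs duration — met.
(iii) holds permit — satisfied.
(b) = T AND T AND T = true.
So (1) is satisfied (F OR T).
(2) coverage ≥ $100,000 — holds.
(a) not (Schedule A material) — satisfied.
(i) start within hours — satisfied.
(ii) ≥60 days' notice — not met.
So (b) is not satisfied (T AND F).
So (3) is satisfied (T OR F).
Overall: T AND T AND T → true.
Exception (no residence in 150 ft) — not satisfied.
Result: main true OR exception false → true.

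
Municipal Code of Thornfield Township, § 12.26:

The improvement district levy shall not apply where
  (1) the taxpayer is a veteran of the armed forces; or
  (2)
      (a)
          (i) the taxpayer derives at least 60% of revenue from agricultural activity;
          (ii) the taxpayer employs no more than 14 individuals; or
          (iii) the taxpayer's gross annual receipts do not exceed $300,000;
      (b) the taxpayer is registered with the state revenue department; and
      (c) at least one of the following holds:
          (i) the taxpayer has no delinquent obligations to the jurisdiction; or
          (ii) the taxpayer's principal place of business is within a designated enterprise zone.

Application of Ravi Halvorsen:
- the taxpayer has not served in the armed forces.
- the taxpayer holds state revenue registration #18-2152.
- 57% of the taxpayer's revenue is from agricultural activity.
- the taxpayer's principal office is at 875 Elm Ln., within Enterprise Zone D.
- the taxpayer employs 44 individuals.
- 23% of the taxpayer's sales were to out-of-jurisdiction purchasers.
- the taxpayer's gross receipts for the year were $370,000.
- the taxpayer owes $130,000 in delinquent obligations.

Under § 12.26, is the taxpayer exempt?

(1) veteran — not met.
(i) ≥60% agricultural — not met.
(ii) ≤ 14 employees — fails.
(iii) receipts ≤ $300,000 — not satisfied.
(a) = F OR F OR F = false.
(b) state-registered — satisfied.
(i) no delinquency — not satisfied.
(ii) in enterprise zone — met.
(c) = F OR T = true.
(2) = F AND T AND T = false.
Overall = F OR F = false.

No — not exempt.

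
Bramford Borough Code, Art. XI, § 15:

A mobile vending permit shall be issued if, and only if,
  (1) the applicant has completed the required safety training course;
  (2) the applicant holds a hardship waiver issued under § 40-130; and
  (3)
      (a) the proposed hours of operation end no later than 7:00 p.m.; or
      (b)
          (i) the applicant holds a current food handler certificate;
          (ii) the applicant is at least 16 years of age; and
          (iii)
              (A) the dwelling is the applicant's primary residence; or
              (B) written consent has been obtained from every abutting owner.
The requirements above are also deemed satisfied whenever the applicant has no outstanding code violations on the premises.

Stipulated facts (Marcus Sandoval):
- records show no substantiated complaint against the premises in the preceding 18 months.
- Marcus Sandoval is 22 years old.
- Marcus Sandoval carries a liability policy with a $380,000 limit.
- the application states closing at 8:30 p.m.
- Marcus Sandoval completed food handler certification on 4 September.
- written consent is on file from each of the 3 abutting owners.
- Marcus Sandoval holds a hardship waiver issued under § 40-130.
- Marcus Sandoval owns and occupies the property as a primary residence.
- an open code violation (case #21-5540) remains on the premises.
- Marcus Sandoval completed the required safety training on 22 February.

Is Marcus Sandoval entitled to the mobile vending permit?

(1) safety training — met.
(2) hardship waiver — holds.
(a) closes by 7 p.m. — fails.
(i) food handler cert. — met.
(ii) age ≥ 16 — satisfied.
(A) primary residence — met.
(B) all abutters consent — satisfied.
(iii): T OR T → true.
(b) = T AND T AND T = true.
(3) = F OR T = true.
Overall = T AND T AND T = true.
Exception (no code violations) — not satisfied.
Result: main true OR exception false → true.

Yes — granted.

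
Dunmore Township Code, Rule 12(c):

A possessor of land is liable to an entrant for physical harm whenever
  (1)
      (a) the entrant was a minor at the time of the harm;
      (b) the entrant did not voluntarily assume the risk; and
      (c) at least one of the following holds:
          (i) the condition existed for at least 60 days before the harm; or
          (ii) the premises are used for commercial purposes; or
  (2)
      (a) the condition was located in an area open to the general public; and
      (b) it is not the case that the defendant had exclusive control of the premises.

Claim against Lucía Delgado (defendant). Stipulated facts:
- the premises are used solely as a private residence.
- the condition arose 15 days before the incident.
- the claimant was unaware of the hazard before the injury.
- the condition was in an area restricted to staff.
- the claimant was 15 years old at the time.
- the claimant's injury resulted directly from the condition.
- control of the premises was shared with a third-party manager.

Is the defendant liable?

(a) entrant a minor — satisfied.
(b) no assumed risk — satisfied.
(i) condition ≥60 days old — not satisfied.
(ii) commercial use — not satisfied.
(c) = F OR F = false.
(1) = T AND T AND F = false.
(a) public area — not satisfied.
(b) not (exclusive control) — satisfied.
(2) = F AND T = false.
Overall = F OR F = false.

No — not liable.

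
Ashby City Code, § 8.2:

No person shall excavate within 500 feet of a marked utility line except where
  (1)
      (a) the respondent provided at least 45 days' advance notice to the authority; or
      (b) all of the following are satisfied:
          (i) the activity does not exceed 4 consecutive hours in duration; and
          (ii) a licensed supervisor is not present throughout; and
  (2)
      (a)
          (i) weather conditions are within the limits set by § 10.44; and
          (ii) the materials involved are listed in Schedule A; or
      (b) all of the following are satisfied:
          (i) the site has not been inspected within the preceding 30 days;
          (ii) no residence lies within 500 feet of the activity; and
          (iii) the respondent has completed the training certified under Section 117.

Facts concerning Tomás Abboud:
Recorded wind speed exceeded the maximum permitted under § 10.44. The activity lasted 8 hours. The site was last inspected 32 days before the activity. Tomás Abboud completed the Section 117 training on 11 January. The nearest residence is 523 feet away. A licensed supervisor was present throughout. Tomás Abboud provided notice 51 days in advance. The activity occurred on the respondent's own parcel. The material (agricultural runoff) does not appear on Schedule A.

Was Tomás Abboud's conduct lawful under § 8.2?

Yes — lawful.

(a) ≥45 days' notice — holds.
(i) ≤ 4 hrs duration — not satisfied.
(ii) not (supervisor present) — fails.
So (b) is not satisfied (F AND F).
(1): T OR F → true.
(i) weather ok — fails.
(ii) Schedule A material — not met.
(a): F AND F → false.
(i) not (site inspected) — holds.
(ii) no residence in 500 ft — satisfied.
(iii) training certified — met.
So (b) is satisfied (T AND T AND T).
So (2) is satisfied (F OR T).
Overall = T AND T = true.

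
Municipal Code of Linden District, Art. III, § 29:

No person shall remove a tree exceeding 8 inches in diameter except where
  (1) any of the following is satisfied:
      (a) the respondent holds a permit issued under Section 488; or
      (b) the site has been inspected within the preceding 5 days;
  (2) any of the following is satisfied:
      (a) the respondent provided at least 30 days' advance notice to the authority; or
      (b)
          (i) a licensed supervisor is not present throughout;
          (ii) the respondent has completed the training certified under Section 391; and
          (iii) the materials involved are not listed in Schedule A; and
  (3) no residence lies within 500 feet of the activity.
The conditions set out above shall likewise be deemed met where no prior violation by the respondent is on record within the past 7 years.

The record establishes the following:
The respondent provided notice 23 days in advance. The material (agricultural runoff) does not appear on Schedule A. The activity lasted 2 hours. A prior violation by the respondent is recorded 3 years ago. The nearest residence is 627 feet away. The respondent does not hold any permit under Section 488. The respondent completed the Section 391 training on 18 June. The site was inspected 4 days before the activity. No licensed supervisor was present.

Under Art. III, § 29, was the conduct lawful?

Yes — lawful.

(a) holds permit — not met.
(b) site inspected — holds.
So (1) is satisfied (F OR T).
(a) ≥30 days' notice — fails.
(i) not (supervisor present) — met.
(ii) training certified — holds.
(iii) not (Schedule A material) — satisfied.
(b) = T AND T AND T = true.
(2) = F OR T = true.
(3) no residence in 500 ft — holds.
Overall = T AND T AND T = true.
Exception (no prior violation) — not satisfied.
Result: main true OR exception false → true.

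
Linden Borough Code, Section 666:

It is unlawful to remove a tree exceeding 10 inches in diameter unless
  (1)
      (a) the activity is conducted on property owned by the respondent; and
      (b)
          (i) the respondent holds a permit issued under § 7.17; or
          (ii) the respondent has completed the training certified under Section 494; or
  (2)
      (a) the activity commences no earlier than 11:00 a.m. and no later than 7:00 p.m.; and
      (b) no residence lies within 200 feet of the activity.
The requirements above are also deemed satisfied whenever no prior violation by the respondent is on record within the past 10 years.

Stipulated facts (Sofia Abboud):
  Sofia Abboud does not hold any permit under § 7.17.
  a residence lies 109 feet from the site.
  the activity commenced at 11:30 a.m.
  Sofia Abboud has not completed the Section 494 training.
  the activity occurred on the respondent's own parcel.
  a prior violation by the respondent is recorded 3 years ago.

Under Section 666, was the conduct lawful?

No — unlawful.

(a) own property — satisfied.
(i) holds permit — fails.
(ii) training certified — fails.
(b): F OR F → false.
(1): T AND F → false.
(a) start within hours — met.
(b) no residence in 200 ft — fails.
(2): T AND F → false.
Overall = F OR F = false.
Exception (no prior violation) — not satisfied.
Result: main false OR exception false → false.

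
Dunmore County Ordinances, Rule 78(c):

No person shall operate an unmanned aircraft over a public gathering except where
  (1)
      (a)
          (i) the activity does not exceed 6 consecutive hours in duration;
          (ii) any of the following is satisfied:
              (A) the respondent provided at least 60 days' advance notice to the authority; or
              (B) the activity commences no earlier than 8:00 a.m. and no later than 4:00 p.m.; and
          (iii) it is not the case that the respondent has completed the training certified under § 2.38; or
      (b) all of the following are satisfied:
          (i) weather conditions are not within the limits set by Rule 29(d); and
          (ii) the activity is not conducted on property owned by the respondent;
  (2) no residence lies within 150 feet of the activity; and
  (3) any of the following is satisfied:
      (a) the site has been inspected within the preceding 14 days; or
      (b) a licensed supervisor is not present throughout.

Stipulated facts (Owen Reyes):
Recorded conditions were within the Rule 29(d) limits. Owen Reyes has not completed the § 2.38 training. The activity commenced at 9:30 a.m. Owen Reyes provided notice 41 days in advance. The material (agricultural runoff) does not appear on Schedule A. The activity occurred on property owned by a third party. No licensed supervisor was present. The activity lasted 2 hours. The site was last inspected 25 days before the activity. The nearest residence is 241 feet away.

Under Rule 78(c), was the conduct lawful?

(i) ≤ 6 hrs duration — satisfied.
(A) ≥60 days' notice — not met.
(B) start within hours — met.
So (ii) is satisfied (F OR T).
(iii) not (training certified) — met.
So (a) is satisfied (T AND T AND T).
(i) not (weather ok) — not met.
(ii) not (own property) — holds.
(b) = F AND T = false.
(1): T OR F → true.
(2) no residence in 150 ft — met.
(a) site inspected — not met.
(b) not (supervisor present) — holds.
(3) = F OR T = true.
So Overall is satisfied (T AND T AND T).

Yes — lawful.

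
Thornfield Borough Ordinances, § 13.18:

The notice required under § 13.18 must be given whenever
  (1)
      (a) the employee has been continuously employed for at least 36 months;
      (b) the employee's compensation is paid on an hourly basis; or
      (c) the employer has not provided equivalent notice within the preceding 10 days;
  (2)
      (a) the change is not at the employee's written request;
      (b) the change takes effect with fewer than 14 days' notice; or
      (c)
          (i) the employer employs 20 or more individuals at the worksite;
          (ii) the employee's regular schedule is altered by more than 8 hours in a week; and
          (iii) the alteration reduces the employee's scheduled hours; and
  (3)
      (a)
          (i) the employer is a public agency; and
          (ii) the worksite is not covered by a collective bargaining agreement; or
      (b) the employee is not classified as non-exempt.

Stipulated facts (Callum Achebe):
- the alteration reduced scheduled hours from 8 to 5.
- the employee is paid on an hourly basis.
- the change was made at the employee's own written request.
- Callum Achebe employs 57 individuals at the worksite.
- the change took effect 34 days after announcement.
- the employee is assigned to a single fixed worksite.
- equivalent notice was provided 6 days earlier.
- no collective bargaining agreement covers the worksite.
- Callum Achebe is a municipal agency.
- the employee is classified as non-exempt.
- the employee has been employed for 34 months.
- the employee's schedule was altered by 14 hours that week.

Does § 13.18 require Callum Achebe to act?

Yes — required.

(a) tenure ≥ 36 mo. — not met.
(b) hourly-paid — holds.
(c) no recent notice — not met.
So (1) is satisfied (F OR T OR F).
(a) not employee-requested — fails.
(b) < 14 days' notice — fails.
(i) ≥ 20 at site — met.
(ii) schedule shift > 8h — met.
(iii) hours reduced — satisfied.
(c): T AND T AND T → true.
So (2) is satisfied (F OR F OR T).
(i) public agency — holds.
(ii) no CBA — met.
(a): T AND T → true.
(b) not (non-exempt) — fails.
(3): T OR F → true.
Overall = T AND T AND T = true.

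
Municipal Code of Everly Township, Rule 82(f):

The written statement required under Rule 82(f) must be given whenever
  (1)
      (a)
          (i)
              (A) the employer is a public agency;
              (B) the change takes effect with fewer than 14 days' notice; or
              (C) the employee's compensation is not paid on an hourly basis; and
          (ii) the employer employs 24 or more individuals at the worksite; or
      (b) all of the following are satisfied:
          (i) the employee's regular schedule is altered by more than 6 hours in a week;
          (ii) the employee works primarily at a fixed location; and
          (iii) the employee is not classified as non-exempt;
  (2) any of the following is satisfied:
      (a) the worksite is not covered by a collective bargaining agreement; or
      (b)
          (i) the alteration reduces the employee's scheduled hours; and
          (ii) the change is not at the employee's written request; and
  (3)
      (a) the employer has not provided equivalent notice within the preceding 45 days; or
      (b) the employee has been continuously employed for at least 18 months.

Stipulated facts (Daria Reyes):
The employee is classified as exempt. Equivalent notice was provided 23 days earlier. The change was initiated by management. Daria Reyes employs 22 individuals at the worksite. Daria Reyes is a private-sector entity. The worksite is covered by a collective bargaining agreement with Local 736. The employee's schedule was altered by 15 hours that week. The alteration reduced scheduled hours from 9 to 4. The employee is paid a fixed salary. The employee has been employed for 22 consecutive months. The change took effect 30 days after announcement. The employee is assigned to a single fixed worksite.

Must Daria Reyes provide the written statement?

(A) public agency — not satisfied.
(B) < 14 days' notice — not met.
(C) not (hourly-paid) — holds.
(i): F OR F OR T → true.
(ii) ≥ 24 at site — not met.
(a): T AND F → false.
(i) schedule shift > 6h — satisfied.
(ii) fixed location — holds.
(iii) not (non-exempt) — holds.
(b) = T AND T AND T = true.
(1): F OR T → true.
(a) no CBA — fails.
(i) hours reduced — satisfied.
(ii) not employee-requested — holds.
So (b) is satisfied (T AND T).
(2): F OR T → true.
(a) no recent notice — fails.
(b) tenure ≥ 18 mo. — holds.
(3): F OR T → true.
Overall = T AND T AND T = true.

Yes — required.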